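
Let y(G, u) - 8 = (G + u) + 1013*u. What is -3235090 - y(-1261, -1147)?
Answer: -2070779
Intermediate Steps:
y(G, u) = 8 + G + 1014*u (y(G, u) = 8 + ((G + u) + 1013*u) = 8 + (G + 1014*u) = 8 + G + 1014*u)
-3235090 - y(-1261, -1147) = -3235090 - (8 - 1261 + 1014*(-1147)) = -3235090 - (8 - 1261 - 1163058) = -3235090 - 1*(-1164311) = -3235090 + 1164311 = -2070779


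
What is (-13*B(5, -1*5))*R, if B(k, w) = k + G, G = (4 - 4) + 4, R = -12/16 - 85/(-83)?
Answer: -10647/332 ≈ -32.069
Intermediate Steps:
R = 91/332 (R = -12*1/16 - 85*(-1/83) = -¾ + 85/83 = 91/332 ≈ 0.27410)
G = 4 (G = 0 + 4 = 4)
B(k, w) = 4 + k (B(k, w) = k + 4 = 4 + k)
(-13*B(5, -1*5))*R = -13*(4 + 5)*(91/332) = -13*9*(91/332) = -117*91/332 = -10647/332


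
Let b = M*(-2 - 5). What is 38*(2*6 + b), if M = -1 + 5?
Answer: -608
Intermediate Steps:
M = 4
b = -28 (b = 4*(-2 - 5) = 4*(-7) = -28)
38*(2*6 + b) = 38*(2*6 - 28) = 38*(12 - 28) = 38*(-16) = -608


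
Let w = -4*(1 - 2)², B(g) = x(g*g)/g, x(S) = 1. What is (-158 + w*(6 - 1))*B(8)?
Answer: -89/4 ≈ -22.250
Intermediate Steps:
B(g) = 1/g
w = -4 (w = -4*(-1)² = -4*1 = -4)
(-158 + w*(6 - 1))*B(8) = (-158 - 4*(6 - 1))/8 = (-158 - 4*5)*(⅛) = (-158 - 20)*(⅛) = -178*⅛ = -89/4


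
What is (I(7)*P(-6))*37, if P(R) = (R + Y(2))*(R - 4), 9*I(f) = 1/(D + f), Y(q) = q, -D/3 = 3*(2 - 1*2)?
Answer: 1480/63 ≈ 23.492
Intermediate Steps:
D = 0 (D = -9*(2 - 1*2) = -9*(2 - 2) = -9*0 = -3*0 = 0)
I(f) = 1/(9*f) (I(f) = 1/(9*(0 + f)) = 1/(9*f))
P(R) = (-4 + R)*(2 + R) (P(R) = (R + 2)*(R - 4) = (2 + R)*(-4 + R) = (-4 + R)*(2 + R))
(I(7)*P(-6))*37 = (((⅑)/7)*(-8 + (-6)² - 2*(-6)))*37 = (((⅑)*(⅐))*(-8 + 36 + 12))*37 = ((1/63)*40)*37 = (40/63)*37 = 1480/63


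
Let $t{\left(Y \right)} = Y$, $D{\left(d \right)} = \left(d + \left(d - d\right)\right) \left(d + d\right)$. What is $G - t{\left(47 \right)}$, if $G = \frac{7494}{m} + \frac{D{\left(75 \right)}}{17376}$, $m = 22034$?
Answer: $- \frac{1468037717}{31905232} \approx -46.012$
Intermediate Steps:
$D{\left(d \right)} = 2 d^{2}$ ($D{\left(d \right)} = \left(d + 0\right) 2 d = d 2 d = 2 d^{2}$)
$G = \frac{31508187}{31905232}$ ($G = \frac{7494}{22034} + \frac{2 \cdot 75^{2}}{17376} = 7494 \cdot \frac{1}{22034} + 2 \cdot 5625 \cdot \frac{1}{17376} = \frac{3747}{11017} + 11250 \cdot \frac{1}{17376} = \frac{3747}{11017} + \frac{1875}{2896} = \frac{31508187}{31905232} \approx 0.98756$)
$G - t{\left(47 \right)} = \frac{31508187}{31905232} - 47 = - \frac{1468037717}{31905232}$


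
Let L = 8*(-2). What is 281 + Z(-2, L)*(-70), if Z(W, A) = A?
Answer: 1401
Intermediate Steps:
L = -16
281 + Z(-2, L)*(-70) = 281 - 16*(-70) = 281 + 1120 = 1401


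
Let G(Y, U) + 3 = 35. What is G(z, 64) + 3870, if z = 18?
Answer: 3902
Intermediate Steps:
G(Y, U) = 32 (G(Y, U) = -3 + 35 = 32)
G(z, 64) + 3870 = 32 + 3870 = 3902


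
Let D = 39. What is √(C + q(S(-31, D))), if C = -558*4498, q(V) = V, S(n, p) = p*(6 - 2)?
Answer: 4*I*√156858 ≈ 1584.2*I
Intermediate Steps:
S(n, p) = 4*p (S(n, p) = p*4 = 4*p)
C = -2509884
√(C + q(S(-31, D))) = √(-2509884 + 4*39) = √(-2509884 + 156) = √(-2509728) = 4*I*√156858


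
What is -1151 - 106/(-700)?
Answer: -402797/350 ≈ -1150.8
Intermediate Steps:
-1151 - 106/(-700) = -1151 - 106*(-1/700) = -1151 + 53/350 = -402797/350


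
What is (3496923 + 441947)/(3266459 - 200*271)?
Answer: 3938870/3212259 ≈ 1.2262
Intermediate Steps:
(3496923 + 441947)/(3266459 - 200*271) = 3938870/(3266459 - 54200) = 3938870/3212259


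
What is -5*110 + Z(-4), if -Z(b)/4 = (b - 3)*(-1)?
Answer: -578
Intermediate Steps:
Z(b) = -12 + 4*b (Z(b) = -4*(b - 3)*(-1) = -4*(-3 + b)*(-1) = -4*(3 - b) = -12 + 4*b)
-5*110 + Z(-4) = -5*110 + (-12 + 4*(-4)) = -550 + (-12 - 16) = -550 - 28 = -578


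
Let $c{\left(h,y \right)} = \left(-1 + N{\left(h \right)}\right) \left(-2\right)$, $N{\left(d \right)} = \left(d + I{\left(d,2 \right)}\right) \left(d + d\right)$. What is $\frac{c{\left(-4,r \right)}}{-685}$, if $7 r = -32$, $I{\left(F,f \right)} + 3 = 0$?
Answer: $\frac{22}{137} \approx 0.16058$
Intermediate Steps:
$I{\left(F,f \right)} = -3$ ($I{\left(F,f \right)} = -3 + 0 = -3$)
$r = - \frac{32}{7}$ ($r = \frac{1}{7} \left(-32\right) = - \frac{32}{7} \approx -4.5714$)
$N{\left(d \right)} = 2 d \left(-3 + d\right)$ ($N{\left(d \right)} = \left(d - 3\right) \left(d + d\right) = \left(-3 + d\right) 2 d = 2 d \left(-3 + d\right)$)
$c{\left(h,y \right)} = 2 - 4 h \left(-3 + h\right)$ ($c{\left(h,y \right)} = \left(-1 + 2 h \left(-3 + h\right)\right) \left(-2\right) = 2 - 4 h \left(-3 + h\right)$)
$\frac{c{\left(-4,r \right)}}{-685} = \frac{2 - - 16 \left(-3 - 4\right)}{-685} = \left(2 - \left(-16\right) \left(-7\right)\right) \left(- \frac{1}{685}\right) = \left(2 - 112\right) \left(- \frac{1}{685}\right) = \left(-110\right) \left(- \frac{1}{685}\right) = \frac{22}{137}$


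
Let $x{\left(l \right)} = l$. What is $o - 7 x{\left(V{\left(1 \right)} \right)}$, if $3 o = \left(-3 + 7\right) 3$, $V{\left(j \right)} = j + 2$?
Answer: $-17$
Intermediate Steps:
$V{\left(j \right)} = 2 + j$
$o = 4$ ($o = \frac{\left(-3 + 7\right) 3}{3} = \frac{4 \cdot 3}{3} = \frac{1}{3} \cdot 12 = 4$)
$o - 7 x{\left(V{\left(1 \right)} \right)} = 4 - 7 \left(2 + 1\right) = 4 - 21 = -17$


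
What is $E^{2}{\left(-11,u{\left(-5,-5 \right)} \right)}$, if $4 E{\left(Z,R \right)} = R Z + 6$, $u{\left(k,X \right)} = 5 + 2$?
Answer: $\frac{5041}{16} \approx 315.06$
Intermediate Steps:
$u{\left(k,X \right)} = 7$
$E{\left(Z,R \right)} = \frac{3}{2} + \frac{R Z}{4}$ ($E{\left(Z,R \right)} = \frac{R Z + 6}{4} = \frac{6 + R Z}{4} = \frac{3}{2} + \frac{R Z}{4}$)
$E^{2}{\left(-11,u{\left(-5,-5 \right)} \right)} = \left(\frac{3}{2} + \frac{1}{4} \cdot 7 \left(-11\right)\right)^{2} = \left(\frac{3}{2} - \frac{77}{4}\right)^{2} = \left(- \frac{71}{4}\right)^{2} = \frac{5041}{16}$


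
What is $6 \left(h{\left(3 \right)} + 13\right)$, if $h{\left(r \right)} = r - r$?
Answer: $78$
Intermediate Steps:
$h{\left(r \right)} = 0$
$6 \left(h{\left(3 \right)} + 13\right) = 6 \left(0 + 13\right) = 6 \cdot 13 = 78$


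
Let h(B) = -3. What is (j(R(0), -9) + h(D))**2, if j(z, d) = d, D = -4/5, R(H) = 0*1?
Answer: 144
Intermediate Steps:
R(H) = 0
D = -4/5 (D = -4*1/5 = -4/5 ≈ -0.80000)
(j(R(0), -9) + h(D))**2 = (-9 - 3)**2 = (-12)**2 = 144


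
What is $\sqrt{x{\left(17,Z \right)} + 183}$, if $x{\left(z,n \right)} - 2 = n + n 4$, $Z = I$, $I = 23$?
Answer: $10 \sqrt{3} \approx 17.32$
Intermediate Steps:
$Z = 23$
$x{\left(z,n \right)} = 2 + 5 n$ ($x{\left(z,n \right)} = 2 + \left(n + n 4\right) = 2 + \left(n + 4 n\right) = 2 + 5 n$)
$\sqrt{x{\left(17,Z \right)} + 183} = \sqrt{\left(2 + 5 \cdot 23\right) + 183} = \sqrt{\left(2 + 115\right) + 183} = \sqrt{117 + 183} = \sqrt{300} = 10 \sqrt{3}$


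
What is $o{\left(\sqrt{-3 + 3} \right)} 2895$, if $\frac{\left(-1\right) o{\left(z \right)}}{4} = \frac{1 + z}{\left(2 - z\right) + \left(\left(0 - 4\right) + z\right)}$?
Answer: $5790$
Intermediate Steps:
$o{\left(z \right)} = 2 + 2 z$ ($o{\left(z \right)} = - 4 \frac{1 + z}{\left(2 - z\right) + \left(\left(0 - 4\right) + z\right)} = - 4 \frac{1 + z}{\left(2 - z\right) + \left(-4 + z\right)} = - 4 \frac{1 + z}{-2} = - 4 \left(1 + z\right) \left(- \frac{1}{2}\right) = - 4 \left(- \frac{1}{2} - \frac{z}{2}\right) = 2 + 2 z$)
$o{\left(\sqrt{-3 + 3} \right)} 2895 = \left(2 + 2 \sqrt{-3 + 3}\right) 2895 = \left(2 + 2 \sqrt{0}\right) 2895 = \left(2 + 2 \cdot 0\right) 2895 = \left(2 + 0\right) 2895 = 2 \cdot 2895 = 5790$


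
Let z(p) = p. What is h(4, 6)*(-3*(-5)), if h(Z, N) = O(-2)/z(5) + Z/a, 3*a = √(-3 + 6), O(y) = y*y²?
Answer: -24 + 60*√3 ≈ 79.923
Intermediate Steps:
O(y) = y³
a = √3/3 (a = √(-3 + 6)/3 = √3/3 ≈ 0.57735)
h(Z, N) = -8/5 + Z*√3 (h(Z, N) = (-2)³/5 + Z/((√3/3)) = -8*⅕ + Z*√3 = -8/5 + Z*√3)
h(4, 6)*(-3*(-5)) = (-8/5 + 4*√3)*(-3*(-5)) = (-8/5 + 4*√3)*15 = -24 + 60*√3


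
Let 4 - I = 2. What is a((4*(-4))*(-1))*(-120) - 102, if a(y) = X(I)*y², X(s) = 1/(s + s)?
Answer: -7782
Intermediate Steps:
I = 2 (I = 4 - 1*2 = 4 - 2 = 2)
X(s) = 1/(2*s)
a(y) = y²/4 (a(y) = ((½)/2)*y² = ((½)*(½))*y² = y²/4)
a((4*(-4))*(-1))*(-120) - 102 = (((4*(-4))*(-1))²/4)*(-120) - 102 = ((-16*(-1))²/4)*(-120) - 102 = ((¼)*16²)*(-120) - 102 = ((¼)*256)*(-120) - 102 = 64*(-120) - 102 = -7680 - 102 = -7782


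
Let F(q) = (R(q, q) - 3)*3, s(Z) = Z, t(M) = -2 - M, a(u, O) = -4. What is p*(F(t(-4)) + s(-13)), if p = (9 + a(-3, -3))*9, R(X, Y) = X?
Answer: -720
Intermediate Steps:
F(q) = -9 + 3*q (F(q) = (q - 3)*3 = (-3 + q)*3 = -9 + 3*q)
p = 45 (p = (9 - 4)*9 = 5*9 = 45)
p*(F(t(-4)) + s(-13)) = 45*((-9 + 3*(-2 - 1*(-4))) - 13) = 45*((-9 + 3*(-2 + 4)) - 13) = 45*((-9 + 3*2) - 13) = 45*((-9 + 6) - 13) = 45*(-3 - 13) = 45*(-16) = -720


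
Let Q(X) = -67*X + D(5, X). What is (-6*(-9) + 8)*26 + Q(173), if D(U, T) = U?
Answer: -9974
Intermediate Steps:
Q(X) = 5 - 67*X (Q(X) = -67*X + 5 = 5 - 67*X)
(-6*(-9) + 8)*26 + Q(173) = (-6*(-9) + 8)*26 + (5 - 67*173) = (54 + 8)*26 + (5 - 11591) = 62*26 - 11586 = 1612 - 11586 = -9974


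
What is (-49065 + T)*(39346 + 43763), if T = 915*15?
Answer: -2937072060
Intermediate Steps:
T = 13725
(-49065 + T)*(39346 + 43763) = (-49065 + 13725)*(39346 + 43763) = -35340*83109 = -2937072060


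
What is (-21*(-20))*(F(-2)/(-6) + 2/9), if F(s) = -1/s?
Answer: 175/3 ≈ 58.333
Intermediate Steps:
(-21*(-20))*(F(-2)/(-6) + 2/9) = (-21*(-20))*(-1/(-2)/(-6) + 2/9) = 420*(-1*(-½)*(-⅙) + 2*(⅑)) = 420*((½)*(-⅙) + 2/9) = 420*(-1/12 + 2/9) = 420*(5/36) = 175/3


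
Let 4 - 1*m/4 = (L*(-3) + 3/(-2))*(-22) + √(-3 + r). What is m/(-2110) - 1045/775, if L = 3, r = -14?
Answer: -6005/6541 + 2*I*√17/1055 ≈ -0.91806 + 0.0078163*I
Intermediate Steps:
m = -908 - 4*I*√17 (m = 16 - 4*((3*(-3) + 3/(-2))*(-22) + √(-3 - 14)) = 16 - 4*((-9 + 3*(-½))*(-22) + √(-17)) = 16 - 4*((-9 - 3/2)*(-22) + I*√17) = 16 - 4*(-21/2*(-22) + I*√17) = 16 - 4*(231 + I*√17) = 16 + (-924 - 4*I*√17) = -908 - 4*I*√17 ≈ -908.0 - 16.492*I)
m/(-2110) - 1045/775 = (-908 - 4*I*√17)/(-2110) - 1045/775 = (-908 - 4*I*√17)*(-1/2110) - 1045*1/775 = (454/1055 + 2*I*√17/1055) - 209/155 = -6005/6541 + 2*I*√17/1055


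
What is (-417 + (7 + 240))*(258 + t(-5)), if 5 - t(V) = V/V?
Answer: -44540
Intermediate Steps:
t(V) = 4 (t(V) = 5 - V/V = 5 - 1*1 = 5 - 1 = 4)
(-417 + (7 + 240))*(258 + t(-5)) = (-417 + (7 + 240))*(258 + 4) = (-417 + 247)*262 = -170*262 = -44540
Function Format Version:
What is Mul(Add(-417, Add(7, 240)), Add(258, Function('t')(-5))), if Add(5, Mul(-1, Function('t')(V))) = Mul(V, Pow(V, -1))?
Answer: -44540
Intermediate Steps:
Function('t')(V) = 4 (Function('t')(V) = Add(5, Mul(-1, Mul(V, Pow(V, -1)))) = Add(5, Mul(-1, 1)) = Add(5, -1) = 4)
Mul(Add(-417, Add(7, 240)), Add(258, Function('t')(-5))) = Mul(Add(-417, Add(7, 240)), Add(258, 4)) = Mul(Add(-417, 247), 262) = Mul(-170, 262) = -44540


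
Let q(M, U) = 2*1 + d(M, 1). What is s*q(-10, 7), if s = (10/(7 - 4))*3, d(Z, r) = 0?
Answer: 20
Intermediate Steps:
q(M, U) = 2 (q(M, U) = 2*1 + 0 = 2 + 0 = 2)
s = 10 (s = (10/3)*3 = 10)
s*q(-10, 7) = 10*2 = 20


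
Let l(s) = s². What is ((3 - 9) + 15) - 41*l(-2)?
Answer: -155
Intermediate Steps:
((3 - 9) + 15) - 41*l(-2) = ((3 - 9) + 15) - 41*(-2)² = (-6 + 15) - 41*4 = 9 - 164 = -155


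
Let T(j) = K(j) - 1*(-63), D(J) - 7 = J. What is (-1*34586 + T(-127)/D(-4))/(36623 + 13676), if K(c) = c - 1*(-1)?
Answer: -34607/50299 ≈ -0.68803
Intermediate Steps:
K(c) = 1 + c (K(c) = c + 1 = 1 + c)
D(J) = 7 + J
T(j) = 64 + j (T(j) = (1 + j) - 1*(-63) = (1 + j) + 63 = 64 + j)
(-1*34586 + T(-127)/D(-4))/(36623 + 13676) = (-1*34586 + (64 - 127)/(7 - 4))/(36623 + 13676) = (-34586 - 63/3)/50299 = (-34586 - 63*⅓)*(1/50299) = (-34586 - 21)*(1/50299) = -34607*1/50299 = -34607/50299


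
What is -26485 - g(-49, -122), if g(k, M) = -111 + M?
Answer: -26252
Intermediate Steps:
-26485 - g(-49, -122) = -26485 - (-111 - 122) = -26485 - 1*(-233) = -26485 + 233 = -26252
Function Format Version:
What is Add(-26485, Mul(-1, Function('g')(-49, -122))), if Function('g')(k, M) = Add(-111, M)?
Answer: -26252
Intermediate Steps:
Add(-26485, Mul(-1, Function('g')(-49, -122))) = Add(-26485, Mul(-1, Add(-111, -122))) = Add(-26485, Mul(-1, -233)) = Add(-26485, 233) = -26252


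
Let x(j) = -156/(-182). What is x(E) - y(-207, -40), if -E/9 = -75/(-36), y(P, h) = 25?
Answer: -169/7 ≈ -24.143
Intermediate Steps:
E = -75/4 (E = -(-675)/(-36) = -(-675)*(-1)/36 = -9*25/12 = -75/4 ≈ -18.750)
x(j) = 6/7 (x(j) = -156*(-1/182) = 6/7)
x(E) - y(-207, -40) = 6/7 - 1*25 = 6/7 - 25 = -169/7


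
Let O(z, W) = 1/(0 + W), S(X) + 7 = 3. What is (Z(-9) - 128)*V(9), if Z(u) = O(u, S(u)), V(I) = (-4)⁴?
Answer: -32832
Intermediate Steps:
S(X) = -4 (S(X) = -7 + 3 = -4)
O(z, W) = 1/W
V(I) = 256
Z(u) = -¼ (Z(u) = 1/(-4) = -¼)
(Z(-9) - 128)*V(9) = (-¼ - 128)*256 = -513/4*256 = -32832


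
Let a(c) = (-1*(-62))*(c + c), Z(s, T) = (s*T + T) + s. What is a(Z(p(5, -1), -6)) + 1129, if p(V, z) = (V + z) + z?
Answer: -1475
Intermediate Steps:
p(V, z) = V + 2*z
Z(s, T) = T + s + T*s (Z(s, T) = (T*s + T) + s = (T + T*s) + s = T + s + T*s)
a(c) = 124*c (a(c) = 62*(2*c) = 124*c)
a(Z(p(5, -1), -6)) + 1129 = 124*(-6 + (5 + 2*(-1)) - 6*(5 + 2*(-1))) + 1129 = 124*(-6 + (5 - 2) - 6*(5 - 2)) + 1129 = 124*(-6 + 3 - 6*3) + 1129 = 124*(-6 + 3 - 18) + 1129 = 124*(-21) + 1129 = -2604 + 1129 = -1475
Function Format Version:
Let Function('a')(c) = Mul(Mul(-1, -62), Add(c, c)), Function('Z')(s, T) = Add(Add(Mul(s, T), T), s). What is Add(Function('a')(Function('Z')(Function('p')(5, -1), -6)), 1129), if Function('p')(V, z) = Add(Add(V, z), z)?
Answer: -1475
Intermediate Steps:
Function('p')(V, z) = Add(V, Mul(2, z))
Function('Z')(s, T) = Add(T, s, Mul(T, s)) (Function('Z')(s, T) = Add(Add(Mul(T, s), T), s) = Add(Add(T, Mul(T, s)), s) = Add(T, s, Mul(T, s)))
Function('a')(c) = Mul(124, c) (Function('a')(c) = Mul(62, Mul(2, c)) = Mul(124, c))
Add(Function('a')(Function('Z')(Function('p')(5, -1), -6)), 1129) = Add(Mul(124, Add(-6, Add(5, Mul(2, -1)), Mul(-6, Add(5, Mul(2, -1))))), 1129) = Add(Mul(124, Add(-6, Add(5, -2), Mul(-6, Add(5, -2)))), 1129) = Add(Mul(124, Add(-6, 3, Mul(-6, 3))), 1129) = Add(Mul(124, Add(-6, 3, -18)), 1129) = Add(Mul(124, -21), 1129) = Add(-2604, 1129) = -1475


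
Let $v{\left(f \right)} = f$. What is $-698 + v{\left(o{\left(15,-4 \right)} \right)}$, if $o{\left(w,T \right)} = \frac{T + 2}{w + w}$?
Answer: $- \frac{10471}{15} \approx -698.07$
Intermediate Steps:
$o{\left(w,T \right)} = \frac{2 + T}{2 w}$
$-698 + v{\left(o{\left(15,-4 \right)} \right)} = -698 + \frac{2 - 4}{2 \cdot 15} = -698 + \frac{1}{2} \cdot \frac{1}{15} \left(-2\right) = -698 - \frac{1}{15} = - \frac{10471}{15}$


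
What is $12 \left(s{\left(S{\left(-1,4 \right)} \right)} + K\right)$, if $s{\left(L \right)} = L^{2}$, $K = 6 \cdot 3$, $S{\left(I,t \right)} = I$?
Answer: $228$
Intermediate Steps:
$K = 18$
$12 \left(s{\left(S{\left(-1,4 \right)} \right)} + K\right) = 12 \left(\left(-1\right)^{2} + 18\right) = 12 \left(1 + 18\right) = 12 \cdot 19 = 228$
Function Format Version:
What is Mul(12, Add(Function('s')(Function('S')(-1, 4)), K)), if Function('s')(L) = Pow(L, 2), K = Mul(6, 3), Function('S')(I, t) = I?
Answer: 228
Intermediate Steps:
K = 18
Mul(12, Add(Function('s')(Function('S')(-1, 4)), K)) = Mul(12, Add(Pow(-1, 2), 18)) = Mul(12, Add(1, 18)) = Mul(12, 19) = 228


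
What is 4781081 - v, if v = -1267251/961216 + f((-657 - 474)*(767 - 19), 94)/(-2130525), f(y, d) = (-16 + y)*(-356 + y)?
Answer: 10479393889711288391/2047894718400 ≈ 5.1172e+6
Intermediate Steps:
f(y, d) = (-356 + y)*(-16 + y)
v = -688243361568697991/2047894718400 (v = -1267251/961216 + (5696 + ((-657 - 474)*(767 - 19))² - 372*(-657 - 474)*(767 - 19))/(-2130525) = -1267251*1/961216 + (5696 + (-1131*748)² - (-420732)*748)*(-1/2130525) = -1267251/961216 + (5696 + (-845988)² - 372*(-845988))*(-1/2130525) = -1267251/961216 + (5696 + 715695696144 + 314707536)*(-1/2130525) = -1267251/961216 + 716010409376*(-1/2130525) = -1267251/961216 - 716010409376/2130525 = -688243361568697991/2047894718400 ≈ -3.3607e+5)
4781081 - v = 4781081 - 1*(-688243361568697991/2047894718400) = 4781081 + 688243361568697991/2047894718400 = 10479393889711288391/2047894718400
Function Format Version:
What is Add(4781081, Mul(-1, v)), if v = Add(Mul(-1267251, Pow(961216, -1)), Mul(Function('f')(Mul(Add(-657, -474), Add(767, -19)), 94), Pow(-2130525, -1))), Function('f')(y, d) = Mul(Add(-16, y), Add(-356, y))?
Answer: Rational(10479393889711288391, 2047894718400) ≈ 5.1172e+6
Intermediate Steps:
Function('f')(y, d) = Mul(Add(-356, y), Add(-16, y))
v = Rational(-688243361568697991, 2047894718400) (v = Add(Mul(-1267251, Pow(961216, -1)), Mul(Add(5696, Pow(Mul(Add(-657, -474), Add(767, -19)), 2), Mul(-372, Mul(Add(-657, -474), Add(767, -19)))), Pow(-2130525, -1))) = Add(Mul(-1267251, Rational(1, 961216)), Mul(Add(5696, Pow(Mul(-1131, 748), 2), Mul(-372, Mul(-1131, 748))), Rational(-1, 2130525))) = Add(Rational(-1267251, 961216), Mul(Add(5696, Pow(-845988, 2), Mul(-372, -845988)), Rational(-1, 2130525))) = Add(Rational(-1267251, 961216), Mul(Add(5696, 715695696144, 314707536), Rational(-1, 2130525))) = Add(Rational(-1267251, 961216), Mul(716010409376, Rational(-1, 2130525))) = Add(Rational(-1267251, 961216), Rational(-716010409376, 2130525)) = Rational(-688243361568697991, 2047894718400) ≈ -3.3607e+5)
Add(4781081, Mul(-1, v)) = Add(4781081, Mul(-1, Rational(-688243361568697991, 2047894718400))) = Add(4781081, Rational(688243361568697991, 2047894718400)) = Rational(10479393889711288391, 2047894718400)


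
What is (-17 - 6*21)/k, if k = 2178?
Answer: -13/198 ≈ -0.065657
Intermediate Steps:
(-17 - 6*21)/k = (-17 - 6*21)/2178 = (-17 - 126)*(1/2178) = -143*1/2178 = -13/198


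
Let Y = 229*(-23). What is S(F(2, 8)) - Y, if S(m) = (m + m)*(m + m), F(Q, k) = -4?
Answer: 5331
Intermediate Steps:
S(m) = 4*m**2 (S(m) = (2*m)*(2*m) = 4*m**2)
Y = -5267
S(F(2, 8)) - Y = 4*(-4)**2 - 1*(-5267) = 4*16 + 5267 = 64 + 5267 = 5331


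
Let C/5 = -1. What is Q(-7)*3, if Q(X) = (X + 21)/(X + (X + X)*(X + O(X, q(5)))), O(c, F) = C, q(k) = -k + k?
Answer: 6/23 ≈ 0.26087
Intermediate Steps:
q(k) = 0
C = -5 (C = 5*(-1) = -5)
O(c, F) = -5
Q(X) = (21 + X)/(X + 2*X*(-5 + X)) (Q(X) = (X + 21)/(X + (X + X)*(X - 5)) = (21 + X)/(X + (2*X)*(-5 + X)) = (21 + X)/(X + 2*X*(-5 + X)))
Q(-7)*3 = ((21 - 7)/((-7)*(-9 + 2*(-7))))*3 = -⅐*14/(-9 - 14)*3 = -⅐*14/(-23)*3 = -⅐*(-1/23)*14*3 = (2/23)*3 = 6/23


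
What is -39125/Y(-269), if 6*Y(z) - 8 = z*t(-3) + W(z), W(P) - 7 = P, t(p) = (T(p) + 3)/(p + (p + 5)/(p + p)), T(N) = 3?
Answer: -1173750/1151 ≈ -1019.8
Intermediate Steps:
t(p) = 6/(p + (5 + p)/(2*p)) (t(p) = (3 + 3)/(p + (p + 5)/(p + p)) = 6/(p + (5 + p)/((2*p))) = 6/(p + (5 + p)*(1/(2*p))) = 6/(p + (5 + p)/(2*p)))
W(P) = 7 + P
Y(z) = 5/2 - 2*z/15 (Y(z) = 4/3 + (z*(12*(-3)/(5 - 3 + 2*(-3)²)) + (7 + z))/6 = 4/3 + (z*(12*(-3)/(5 - 3 + 2*9)) + (7 + z))/6 = 4/3 + (z*(12*(-3)/(5 - 3 + 18)) + (7 + z))/6 = 4/3 + (z*(12*(-3)/20) + (7 + z))/6 = 4/3 + (z*(12*(-3)*(1/20)) + (7 + z))/6 = 4/3 + (z*(-9/5) + (7 + z))/6 = 4/3 + (-9*z/5 + (7 + z))/6 = 4/3 + (7 - 4*z/5)/6 = 4/3 + (7/6 - 2*z/15) = 5/2 - 2*z/15)
-39125/Y(-269) = -39125/(5/2 - 2/15*(-269)) = -39125/(5/2 + 538/15) = -39125/1151/30 = -39125*30/1151 = -1173750/1151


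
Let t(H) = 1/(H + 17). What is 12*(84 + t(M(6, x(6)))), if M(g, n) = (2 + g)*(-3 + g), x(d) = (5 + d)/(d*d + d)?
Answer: 41340/41 ≈ 1008.3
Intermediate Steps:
x(d) = (5 + d)/(d + d**2) (x(d) = (5 + d)/(d**2 + d) = (5 + d)/(d + d**2))
M(g, n) = (-3 + g)*(2 + g)
t(H) = 1/(17 + H)
12*(84 + t(M(6, x(6)))) = 12*(84 + 1/(17 + (-6 + 6**2 - 1*6))) = 12*(84 + 1/(17 + (-6 + 36 - 6))) = 12*(84 + 1/(17 + 24)) = 12*(84 + 1/41) = 12*(3445/41) = 41340/41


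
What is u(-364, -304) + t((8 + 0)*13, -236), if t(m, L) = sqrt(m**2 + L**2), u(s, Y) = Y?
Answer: -304 + 4*sqrt(4157) ≈ -46.101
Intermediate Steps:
t(m, L) = sqrt(L**2 + m**2)
u(-364, -304) + t((8 + 0)*13, -236) = -304 + sqrt((-236)**2 + ((8 + 0)*13)**2) = -304 + sqrt(55696 + (8*13)**2) = -304 + sqrt(55696 + 104**2) = -304 + sqrt(55696 + 10816) = -304 + sqrt(66512) = -304 + 4*sqrt(4157)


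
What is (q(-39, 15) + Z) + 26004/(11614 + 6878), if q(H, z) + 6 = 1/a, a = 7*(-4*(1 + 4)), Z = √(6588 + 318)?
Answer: -992601/215740 + √6906 ≈ 78.501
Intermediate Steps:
Z = √6906 ≈ 83.102
a = -140 (a = 7*(-4*5) = 7*(-20) = -140)
q(H, z) = -841/140 (q(H, z) = -6 + 1/(-140) = -6 - 1/140 = -841/140)
(q(-39, 15) + Z) + 26004/(11614 + 6878) = (-841/140 + √6906) + 26004/(11614 + 6878) = (-841/140 + √6906) + 26004/18492 = (-841/140 + √6906) + 26004*(1/18492) = (-841/140 + √6906) + 2167/1541 = -992601/215740 + √6906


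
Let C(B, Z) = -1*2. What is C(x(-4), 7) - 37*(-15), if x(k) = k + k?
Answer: 553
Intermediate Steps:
x(k) = 2*k
C(B, Z) = -2
C(x(-4), 7) - 37*(-15) = -2 - 37*(-15) = -2 + 555 = 553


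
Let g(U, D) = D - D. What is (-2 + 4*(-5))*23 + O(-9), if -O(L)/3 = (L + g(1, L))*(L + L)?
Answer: -992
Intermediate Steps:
g(U, D) = 0
O(L) = -6*L² (O(L) = -3*(L + 0)*(L + L) = -3*L*2*L = -6*L²)
(-2 + 4*(-5))*23 + O(-9) = (-2 + 4*(-5))*23 - 6*(-9)² = (-2 - 20)*23 - 6*81 = -22*23 - 486 = -506 - 486 = -992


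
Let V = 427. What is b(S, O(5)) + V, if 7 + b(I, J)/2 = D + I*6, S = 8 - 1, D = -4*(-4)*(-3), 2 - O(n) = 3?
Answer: 401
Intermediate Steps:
O(n) = -1 (O(n) = 2 - 1*3 = 2 - 3 = -1)
D = -48 (D = 16*(-3) = -48)
S = 7
b(I, J) = -110 + 12*I (b(I, J) = -14 + 2*(-48 + I*6) = -14 + 2*(-48 + 6*I) = -14 + (-96 + 12*I) = -110 + 12*I)
b(S, O(5)) + V = (-110 + 12*7) + 427 = (-110 + 84) + 427 = -26 + 427 = 401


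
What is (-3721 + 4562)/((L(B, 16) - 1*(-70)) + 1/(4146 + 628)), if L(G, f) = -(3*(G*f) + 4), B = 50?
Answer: -4014934/11142515 ≈ -0.36033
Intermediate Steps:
L(G, f) = -4 - 3*G*f (L(G, f) = -(3*G*f + 4) = -(4 + 3*G*f) = -4 - 3*G*f)
(-3721 + 4562)/((L(B, 16) - 1*(-70)) + 1/(4146 + 628)) = (-3721 + 4562)/(((-4 - 3*50*16) - 1*(-70)) + 1/(4146 + 628)) = 841/(((-4 - 2400) + 70) + 1/4774) = 841/((-2404 + 70) + 1/4774) = 841/(-2334 + 1/4774) = 841/(-11142515/4774) = 841*(-4774/11142515) = -4014934/11142515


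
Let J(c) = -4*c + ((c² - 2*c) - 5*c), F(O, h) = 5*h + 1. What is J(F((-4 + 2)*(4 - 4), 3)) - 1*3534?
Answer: -3454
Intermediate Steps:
F(O, h) = 1 + 5*h
J(c) = c² - 11*c (J(c) = -4*c + (c² - 7*c) = c² - 11*c)
J(F((-4 + 2)*(4 - 4), 3)) - 1*3534 = (1 + 5*3)*(-11 + (1 + 5*3)) - 1*3534 = (1 + 15)*(-11 + (1 + 15)) - 3534 = 16*(-11 + 16) - 3534 = 16*5 - 3534 = 80 - 3534 = -3454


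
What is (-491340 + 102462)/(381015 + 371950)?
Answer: -388878/752965 ≈ -0.51646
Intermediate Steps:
(-491340 + 102462)/(381015 + 371950) = -388878/752965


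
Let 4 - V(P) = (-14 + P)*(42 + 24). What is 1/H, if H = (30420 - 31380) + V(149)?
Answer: -1/9866 ≈ -0.00010136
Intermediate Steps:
V(P) = 928 - 66*P (V(P) = 4 - (-14 + P)*(42 + 24) = 4 - (-14 + P)*66 = 4 - (-924 + 66*P) = 4 + (924 - 66*P) = 928 - 66*P)
H = -9866 (H = (30420 - 31380) + (928 - 66*149) = -960 + (928 - 9834) = -960 - 8906 = -9866)
1/H = 1/(-9866) = -1/9866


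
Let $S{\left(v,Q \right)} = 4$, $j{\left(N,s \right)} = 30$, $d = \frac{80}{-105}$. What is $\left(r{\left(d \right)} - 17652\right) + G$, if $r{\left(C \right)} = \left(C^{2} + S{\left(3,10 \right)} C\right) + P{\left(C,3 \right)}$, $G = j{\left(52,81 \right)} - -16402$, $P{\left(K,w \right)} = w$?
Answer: $- \frac{537785}{441} \approx -1219.5$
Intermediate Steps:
$d = - \frac{16}{21}$ ($d = 80 \left(- \frac{1}{105}\right) = - \frac{16}{21} \approx -0.7619$)
$G = 16432$ ($G = 30 - -16402 = 30 + 16402 = 16432$)
$r{\left(C \right)} = 3 + C^{2} + 4 C$ ($r{\left(C \right)} = \left(C^{2} + 4 C\right) + 3 = 3 + C^{2} + 4 C$)
$\left(r{\left(d \right)} - 17652\right) + G = \left(\left(3 + \left(- \frac{16}{21}\right)^{2} + 4 \left(- \frac{16}{21}\right)\right) - 17652\right) + 16432 = \left(\left(3 + \frac{256}{441} - \frac{64}{21}\right) - 17652\right) + 16432 = \left(\frac{235}{441} - 17652\right) + 16432 = - \frac{7784297}{441} + 16432 = - \frac{537785}{441}$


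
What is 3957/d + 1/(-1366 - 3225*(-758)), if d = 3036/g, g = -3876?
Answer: -4447798161305/880434434 ≈ -5051.8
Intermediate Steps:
d = -253/323 (d = 3036/(-3876) = 3036*(-1/3876) = -253/323 ≈ -0.78328)
3957/d + 1/(-1366 - 3225*(-758)) = 3957/(-253/323) + 1/(-1366 - 3225*(-758)) = 3957*(-323/253) - 1/758/(-4591) = -1278111/253 - 1/4591*(-1/758) = -1278111/253 + 1/3479978 = -4447798161305/880434434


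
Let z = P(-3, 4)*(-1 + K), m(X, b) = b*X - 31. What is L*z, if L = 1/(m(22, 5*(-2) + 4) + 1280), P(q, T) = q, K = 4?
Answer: -9/1117 ≈ -0.0080573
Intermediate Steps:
m(X, b) = -31 + X*b (m(X, b) = X*b - 31 = -31 + X*b)
z = -9 (z = -3*(-1 + 4) = -3*3 = -9)
L = 1/1117 (L = 1/((-31 + 22*(5*(-2) + 4)) + 1280) = 1/((-31 + 22*(-10 + 4)) + 1280) = 1/((-31 + 22*(-6)) + 1280) = 1/((-31 - 132) + 1280) = 1/(-163 + 1280) = 1/1117 ≈ 0.00089526)
L*z = (1/1117)*(-9) = -9/1117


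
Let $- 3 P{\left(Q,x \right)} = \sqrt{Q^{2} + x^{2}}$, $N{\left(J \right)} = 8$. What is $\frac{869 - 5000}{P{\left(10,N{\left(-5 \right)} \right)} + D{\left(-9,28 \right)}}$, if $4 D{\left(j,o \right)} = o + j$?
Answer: $- \frac{2825604}{625} - \frac{396576 \sqrt{41}}{625} \approx -8583.9$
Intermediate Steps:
$P{\left(Q,x \right)} = - \frac{\sqrt{Q^{2} + x^{2}}}{3}$
$D{\left(j,o \right)} = \frac{j}{4} + \frac{o}{4}$ ($D{\left(j,o \right)} = \frac{o + j}{4} = \frac{j + o}{4} = \frac{j}{4} + \frac{o}{4}$)
$\frac{869 - 5000}{P{\left(10,N{\left(-5 \right)} \right)} + D{\left(-9,28 \right)}} = \frac{869 - 5000}{- \frac{\sqrt{10^{2} + 8^{2}}}{3} + \left(\frac{1}{4} \left(-9\right) + \frac{1}{4} \cdot 28\right)} = - \frac{4131}{- \frac{\sqrt{100 + 64}}{3} + \left(- \frac{9}{4} + 7\right)} = - \frac{4131}{- \frac{\sqrt{164}}{3} + \frac{19}{4}} = - \frac{4131}{- \frac{2 \sqrt{41}}{3} + \frac{19}{4}} = - \frac{4131}{\frac{19}{4} - \frac{2 \sqrt{41}}{3}}$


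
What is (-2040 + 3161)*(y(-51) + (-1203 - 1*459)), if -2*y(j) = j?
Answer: -3669033/2 ≈ -1.8345e+6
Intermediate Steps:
y(j) = -j/2
(-2040 + 3161)*(y(-51) + (-1203 - 1*459)) = (-2040 + 3161)*(-½*(-51) + (-1203 - 1*459)) = 1121*(51/2 + (-1203 - 459)) = 1121*(51/2 - 1662) = 1121*(-3273/2) = -3669033/2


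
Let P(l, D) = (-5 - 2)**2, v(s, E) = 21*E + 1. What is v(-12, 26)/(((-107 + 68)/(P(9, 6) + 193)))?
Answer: -132374/39 ≈ -3394.2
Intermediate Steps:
v(s, E) = 1 + 21*E
P(l, D) = 49 (P(l, D) = (-7)**2 = 49)
v(-12, 26)/(((-107 + 68)/(P(9, 6) + 193))) = (1 + 21*26)/(((-107 + 68)/(49 + 193))) = (1 + 546)/((-39/242)) = 547/((-39*1/242)) = 547/(-39/242) = 547*(-242/39) = -132374/39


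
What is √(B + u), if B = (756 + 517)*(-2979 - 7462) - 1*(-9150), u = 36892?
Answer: I*√13245351 ≈ 3639.4*I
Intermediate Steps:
B = -13282243 (B = 1273*(-10441) + 9150 = -13291393 + 9150 = -13282243)
√(B + u) = √(-13282243 + 36892) = √(-13245351) = I*√13245351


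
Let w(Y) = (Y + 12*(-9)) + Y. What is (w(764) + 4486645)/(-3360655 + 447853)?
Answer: -4488065/2912802 ≈ -1.5408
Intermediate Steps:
w(Y) = -108 + 2*Y (w(Y) = (Y - 108) + Y = (-108 + Y) + Y = -108 + 2*Y)
(w(764) + 4486645)/(-3360655 + 447853) = ((-108 + 2*764) + 4486645)/(-3360655 + 447853) = ((-108 + 1528) + 4486645)/(-2912802) = (1420 + 4486645)*(-1/2912802) = 4488065*(-1/2912802) = -4488065/2912802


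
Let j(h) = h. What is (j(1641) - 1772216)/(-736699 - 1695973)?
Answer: 1770575/2432672 ≈ 0.72783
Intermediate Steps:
(j(1641) - 1772216)/(-736699 - 1695973) = (1641 - 1772216)/(-736699 - 1695973) = -1770575/(-2432672) = -1770575*(-1/2432672) = 1770575/2432672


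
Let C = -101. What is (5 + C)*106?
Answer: -10176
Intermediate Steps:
(5 + C)*106 = (5 - 101)*106 = -96*106 = -10176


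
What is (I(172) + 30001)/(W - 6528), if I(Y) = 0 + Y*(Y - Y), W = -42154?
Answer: -30001/48682 ≈ -0.61626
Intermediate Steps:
I(Y) = 0 (I(Y) = 0 + Y*0 = 0 + 0 = 0)
(I(172) + 30001)/(W - 6528) = (0 + 30001)/(-42154 - 6528) = 30001/(-48682) = 30001*(-1/48682) = -30001/48682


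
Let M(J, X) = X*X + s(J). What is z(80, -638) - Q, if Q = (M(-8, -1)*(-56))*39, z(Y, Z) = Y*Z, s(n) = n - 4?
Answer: -75064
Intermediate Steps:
s(n) = -4 + n
M(J, X) = -4 + J + X² (M(J, X) = X*X + (-4 + J) = X² + (-4 + J) = -4 + J + X²)
Q = 24024 (Q = ((-4 - 8 + (-1)²)*(-56))*39 = ((-4 - 8 + 1)*(-56))*39 = -11*(-56)*39 = 616*39 = 24024)
z(80, -638) - Q = 80*(-638) - 1*24024 = -51040 - 24024 = -75064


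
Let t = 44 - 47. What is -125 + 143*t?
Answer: -554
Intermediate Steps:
t = -3
-125 + 143*t = -125 + 143*(-3) = -125 - 429 = -554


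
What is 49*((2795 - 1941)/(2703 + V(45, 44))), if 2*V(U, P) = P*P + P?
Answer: 41846/3693 ≈ 11.331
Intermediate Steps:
V(U, P) = P/2 + P²/2 (V(U, P) = (P*P + P)/2 = (P² + P)/2 = (P + P²)/2 = P/2 + P²/2)
49*((2795 - 1941)/(2703 + V(45, 44))) = 49*((2795 - 1941)/(2703 + (½)*44*(1 + 44))) = 49*(854/(2703 + (½)*44*45)) = 49*(854/(2703 + 990)) = 49*(854/3693) = 41846/3693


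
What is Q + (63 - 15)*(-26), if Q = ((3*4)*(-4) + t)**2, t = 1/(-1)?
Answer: 1153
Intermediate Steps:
t = -1
Q = 2401 (Q = ((3*4)*(-4) - 1)**2 = (12*(-4) - 1)**2 = (-48 - 1)**2 = (-49)**2 = 2401)
Q + (63 - 15)*(-26) = 2401 + (63 - 15)*(-26) = 2401 + 48*(-26) = 2401 - 1248 = 1153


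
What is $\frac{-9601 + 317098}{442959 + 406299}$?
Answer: $\frac{102499}{283086} \approx 0.36208$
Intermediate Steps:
$\frac{-9601 + 317098}{442959 + 406299} = \frac{307497}{849258} = 307497 \cdot \frac{1}{849258} = \frac{102499}{283086}$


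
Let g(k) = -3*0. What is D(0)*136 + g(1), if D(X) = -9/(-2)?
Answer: 612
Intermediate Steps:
D(X) = 9/2 (D(X) = -9*(-1/2) = 9/2)
g(k) = 0
D(0)*136 + g(1) = (9/2)*136 + 0 = 612 + 0 = 612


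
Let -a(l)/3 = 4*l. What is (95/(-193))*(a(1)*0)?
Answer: 0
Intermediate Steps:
a(l) = -12*l
(95/(-193))*(a(1)*0) = (95/(-193))*(-12*1*0) = (95*(-1/193))*(-12*0) = -95/193*0 = 0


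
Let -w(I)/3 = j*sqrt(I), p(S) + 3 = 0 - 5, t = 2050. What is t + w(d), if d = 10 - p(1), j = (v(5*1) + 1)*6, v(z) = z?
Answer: 2050 - 324*sqrt(2) ≈ 1591.8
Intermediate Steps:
p(S) = -8 (p(S) = -3 + (0 - 5) = -3 - 5 = -8)
j = 36 (j = (5*1 + 1)*6 = (5 + 1)*6 = 6*6 = 36)
d = 18 (d = 10 - 1*(-8) = 10 + 8 = 18)
w(I) = -108*sqrt(I)
t + w(d) = 2050 - 324*sqrt(2)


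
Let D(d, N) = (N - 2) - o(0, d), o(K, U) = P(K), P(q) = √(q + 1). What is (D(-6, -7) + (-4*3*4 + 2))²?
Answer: 3136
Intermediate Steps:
P(q) = √(1 + q)
o(K, U) = √(1 + K)
D(d, N) = -3 + N (D(d, N) = (N - 2) - √(1 + 0) = (-2 + N) - √1 = (-2 + N) - 1*1 = (-2 + N) - 1 = -3 + N)
(D(-6, -7) + (-4*3*4 + 2))² = ((-3 - 7) + (-4*3*4 + 2))² = (-10 + (-12*4 + 2))² = (-10 + (-48 + 2))² = (-10 - 46)² = (-56)² = 3136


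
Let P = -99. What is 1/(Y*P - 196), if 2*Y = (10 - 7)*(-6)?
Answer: 1/695 ≈ 0.0014388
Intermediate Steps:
Y = -9 (Y = ((10 - 7)*(-6))/2 = (3*(-6))/2 = (1/2)*(-18) = -9)
1/(Y*P - 196) = 1/(-9*(-99) - 196) = 1/(891 - 196) = 1/695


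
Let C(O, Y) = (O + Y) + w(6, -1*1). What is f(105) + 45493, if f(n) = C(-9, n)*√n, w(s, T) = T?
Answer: 45493 + 95*√105 ≈ 46466.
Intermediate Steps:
C(O, Y) = -1 + O + Y (C(O, Y) = (O + Y) - 1*1 = (O + Y) - 1 = -1 + O + Y)
f(n) = √n*(-10 + n) (f(n) = (-1 - 9 + n)*√n = (-10 + n)*√n = √n*(-10 + n))
f(105) + 45493 = √105*(-10 + 105) + 45493 = √105*95 + 45493 = 95*√105 + 45493 = 45493 + 95*√105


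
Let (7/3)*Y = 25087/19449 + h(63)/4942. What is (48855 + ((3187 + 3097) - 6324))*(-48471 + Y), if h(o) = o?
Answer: -10829564541353935/4576998 ≈ -2.3661e+9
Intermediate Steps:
Y = 2555209/4576998 (Y = 3*(25087/19449 + 63/4942)/7 = 3*(25087*(1/19449) + 63*(1/4942))/7 = 3*(25087/19449 + 9/706)/7 = (3/7)*(17886463/13730994) = 2555209/4576998 ≈ 0.55827)
(48855 + ((3187 + 3097) - 6324))*(-48471 + Y) = (48855 + ((3187 + 3097) - 6324))*(-48471 + 2555209/4576998) = (48855 + (6284 - 6324))*(-221849114849/4576998) = (48855 - 40)*(-221849114849/4576998) = 48815*(-221849114849/4576998) = -10829564541353935/4576998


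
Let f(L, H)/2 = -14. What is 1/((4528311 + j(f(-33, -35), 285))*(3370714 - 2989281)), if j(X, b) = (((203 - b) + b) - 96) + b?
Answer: 1/1727396771399 ≈ 5.7891e-13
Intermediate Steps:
f(L, H) = -28 (f(L, H) = 2*(-14) = -28)
j(X, b) = 107 + b (j(X, b) = (203 - 96) + b = 107 + b)
1/((4528311 + j(f(-33, -35), 285))*(3370714 - 2989281)) = 1/((4528311 + (107 + 285))*(3370714 - 2989281)) = 1/((4528311 + 392)*381433) = 1/(4528703*381433) = 1/1727396771399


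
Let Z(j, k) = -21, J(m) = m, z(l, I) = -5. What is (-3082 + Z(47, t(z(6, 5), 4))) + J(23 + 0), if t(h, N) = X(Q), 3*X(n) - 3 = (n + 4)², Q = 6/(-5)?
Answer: -3080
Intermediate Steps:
Q = -6/5 (Q = 6*(-⅕) = -6/5 ≈ -1.2000)
X(n) = 1 + (4 + n)²/3 (X(n) = 1 + (n + 4)²/3 = 1 + (4 + n)²/3)
t(h, N) = 271/75 (t(h, N) = 1 + (4 - 6/5)²/3 = 1 + (14/5)²/3 = 1 + (⅓)*(196/25) = 1 + 196/75 = 271/75)
(-3082 + Z(47, t(z(6, 5), 4))) + J(23 + 0) = (-3082 - 21) + (23 + 0) = -3103 + 23 = -3080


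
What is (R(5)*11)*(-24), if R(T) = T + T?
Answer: -2640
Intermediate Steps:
R(T) = 2*T
(R(5)*11)*(-24) = ((2*5)*11)*(-24) = (10*11)*(-24) = 110*(-24) = -2640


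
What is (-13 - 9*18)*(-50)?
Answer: 8750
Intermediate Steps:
(-13 - 9*18)*(-50) = (-13 - 162)*(-50) = -175*(-50) = 8750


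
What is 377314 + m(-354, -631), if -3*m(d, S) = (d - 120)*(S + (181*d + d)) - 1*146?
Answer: -29705878/3 ≈ -9.9020e+6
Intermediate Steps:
m(d, S) = 146/3 - (-120 + d)*(S + 182*d)/3 (m(d, S) = -((d - 120)*(S + (181*d + d)) - 1*146)/3 = -((-120 + d)*(S + 182*d) - 146)/3 = -(-146 + (-120 + d)*(S + 182*d))/3 = 146/3 - (-120 + d)*(S + 182*d)/3)
377314 + m(-354, -631) = 377314 + (146/3 + 40*(-631) + 7280*(-354) - 182/3*(-354)² - ⅓*(-631)*(-354)) = 377314 + (146/3 - 25240 - 2577120 - 182/3*125316 - 74458) = 377314 + (146/3 - 25240 - 2577120 - 7602504 - 74458) = 377314 - 30837820/3 = -29705878/3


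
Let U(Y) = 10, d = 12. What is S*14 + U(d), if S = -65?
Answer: -900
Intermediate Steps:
S*14 + U(d) = -65*14 + 10 = -910 + 10 = -900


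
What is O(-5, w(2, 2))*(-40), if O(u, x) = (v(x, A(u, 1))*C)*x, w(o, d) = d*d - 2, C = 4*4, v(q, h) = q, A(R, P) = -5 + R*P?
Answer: -2560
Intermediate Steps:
A(R, P) = -5 + P*R
C = 16
w(o, d) = -2 + d² (w(o, d) = d² - 2 = -2 + d²)
O(u, x) = 16*x² (O(u, x) = (x*16)*x = (16*x)*x = 16*x²)
O(-5, w(2, 2))*(-40) = (16*(-2 + 2²)²)*(-40) = (16*(-2 + 4)²)*(-40) = (16*2²)*(-40) = (16*4)*(-40) = 64*(-40) = -2560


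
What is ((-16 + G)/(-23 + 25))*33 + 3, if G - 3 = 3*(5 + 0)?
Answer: 36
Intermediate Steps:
G = 18 (G = 3 + 3*(5 + 0) = 3 + 3*5 = 3 + 15 = 18)
((-16 + G)/(-23 + 25))*33 + 3 = ((-16 + 18)/(-23 + 25))*33 + 3 = (2/2)*33 + 3 = (2*(½))*33 + 3 = 1*33 + 3 = 33 + 3 = 36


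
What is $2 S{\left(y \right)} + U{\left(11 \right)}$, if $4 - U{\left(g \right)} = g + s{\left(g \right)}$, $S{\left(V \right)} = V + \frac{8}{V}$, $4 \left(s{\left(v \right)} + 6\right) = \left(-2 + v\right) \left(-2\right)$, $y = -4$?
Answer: $- \frac{17}{2} \approx -8.5$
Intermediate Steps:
$s{\left(v \right)} = -5 - \frac{v}{2}$ ($s{\left(v \right)} = -6 + \frac{\left(-2 + v\right) \left(-2\right)}{4} = -6 + \frac{4 - 2 v}{4} = -6 - \left(-1 + \frac{v}{2}\right) = -5 - \frac{v}{2}$)
$U{\left(g \right)} = 9 - \frac{g}{2}$ ($U{\left(g \right)} = 4 - \left(g - \left(5 + \frac{g}{2}\right)\right) = 4 - \left(-5 + \frac{g}{2}\right) = 9 - \frac{g}{2}$)
$2 S{\left(y \right)} + U{\left(11 \right)} = 2 \left(-4 + \frac{8}{-4}\right) + \left(9 - \frac{11}{2}\right) = 2 \left(-4 + 8 \left(- \frac{1}{4}\right)\right) + \left(9 - \frac{11}{2}\right) = 2 \left(-4 - 2\right) + \frac{7}{2} = 2 \left(-6\right) + \frac{7}{2} = -12 + \frac{7}{2} = - \frac{17}{2}$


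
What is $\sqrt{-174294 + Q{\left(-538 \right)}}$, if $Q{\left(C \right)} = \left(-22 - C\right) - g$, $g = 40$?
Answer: $i \sqrt{173818} \approx 416.92 i$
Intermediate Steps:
$Q{\left(C \right)} = -62 - C$ ($Q{\left(C \right)} = \left(-22 - C\right) - 40 = -62 - C$)
$\sqrt{-174294 + Q{\left(-538 \right)}} = \sqrt{-174294 - -476} = \sqrt{-174294 + \left(-62 + 538\right)} = \sqrt{-174294 + 476} = \sqrt{-173818} = i \sqrt{173818}$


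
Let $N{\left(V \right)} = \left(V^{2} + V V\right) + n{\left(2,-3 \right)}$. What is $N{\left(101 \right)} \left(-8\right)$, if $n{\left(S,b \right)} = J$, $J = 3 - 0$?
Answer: $-163240$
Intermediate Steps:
$J = 3$ ($J = 3 + 0 = 3$)
$n{\left(S,b \right)} = 3$
$N{\left(V \right)} = 3 + 2 V^{2}$ ($N{\left(V \right)} = \left(V^{2} + V V\right) + 3 = \left(V^{2} + V^{2}\right) + 3 = 2 V^{2} + 3 = 3 + 2 V^{2}$)
$N{\left(101 \right)} \left(-8\right) = \left(3 + 2 \cdot 101^{2}\right) \left(-8\right) = \left(3 + 2 \cdot 10201\right) \left(-8\right) = \left(3 + 20402\right) \left(-8\right) = 20405 \left(-8\right) = -163240$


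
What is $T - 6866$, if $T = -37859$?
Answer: $-44725$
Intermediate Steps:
$T - 6866 = -37859 - 6866 = -44725$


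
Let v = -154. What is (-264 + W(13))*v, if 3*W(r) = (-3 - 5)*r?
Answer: 137984/3 ≈ 45995.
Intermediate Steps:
W(r) = -8*r/3 (W(r) = ((-3 - 5)*r)/3 = (-8*r)/3 = -8*r/3)
(-264 + W(13))*v = (-264 - 8/3*13)*(-154) = (-264 - 104/3)*(-154) = -896/3*(-154) = 137984/3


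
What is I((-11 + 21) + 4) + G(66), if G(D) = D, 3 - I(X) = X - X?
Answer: 69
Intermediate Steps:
I(X) = 3 (I(X) = 3 - (X - X) = 3 - 1*0 = 3 + 0 = 3)
I((-11 + 21) + 4) + G(66) = 3 + 66 = 69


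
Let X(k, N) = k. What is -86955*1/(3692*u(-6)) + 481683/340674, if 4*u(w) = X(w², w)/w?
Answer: 896968559/52407017 ≈ 17.115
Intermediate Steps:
u(w) = w/4 (u(w) = (w²/w)/4 = w/4)
-86955*1/(3692*u(-6)) + 481683/340674 = -86955/(-71*(-6)/4*(-52)) + 481683/340674 = -86955/(-71*(-3/2)*(-52)) + 481683*(1/340674) = -86955/((213/2)*(-52)) + 160561/113558 = -86955/(-5538) + 160561/113558 = -86955*(-1/5538) + 160561/113558 = 28985/1846 + 160561/113558 = 896968559/52407017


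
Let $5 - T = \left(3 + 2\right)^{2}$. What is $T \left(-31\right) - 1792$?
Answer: $-1172$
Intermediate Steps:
$T = -20$ ($T = 5 - \left(3 + 2\right)^{2} = 5 - 5^{2} = 5 - 25 = -20$)
$T \left(-31\right) - 1792 = \left(-20\right) \left(-31\right) - 1792 = 620 - 1792 = -1172$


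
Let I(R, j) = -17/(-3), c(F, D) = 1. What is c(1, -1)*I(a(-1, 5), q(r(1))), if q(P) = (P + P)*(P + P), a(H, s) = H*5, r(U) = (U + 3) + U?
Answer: 17/3 ≈ 5.6667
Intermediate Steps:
r(U) = 3 + 2*U (r(U) = (3 + U) + U = 3 + 2*U)
a(H, s) = 5*H
q(P) = 4*P² (q(P) = (2*P)*(2*P) = 4*P²)
I(R, j) = 17/3 (I(R, j) = -17*(-⅓) = 17/3)
c(1, -1)*I(a(-1, 5), q(r(1))) = 1*(17/3) = 17/3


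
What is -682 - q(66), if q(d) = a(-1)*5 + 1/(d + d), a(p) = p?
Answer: -89365/132 ≈ -677.01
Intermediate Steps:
q(d) = -5 + 1/(2*d) (q(d) = -1*5 + 1/(d + d) = -5 + 1/(2*d))
-682 - q(66) = -682 - (-5 + (1/2)/66) = -682 - (-5 + (1/2)*(1/66)) = -682 - (-5 + 1/132) = -682 - 1*(-659/132) = -682 + 659/132 = -89365/132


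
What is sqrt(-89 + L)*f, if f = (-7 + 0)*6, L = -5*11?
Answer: -504*I ≈ -504.0*I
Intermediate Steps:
L = -55
f = -42 (f = -7*6 = -42)
sqrt(-89 + L)*f = sqrt(-89 - 55)*(-42) = sqrt(-144)*(-42) = (12*I)*(-42) = -504*I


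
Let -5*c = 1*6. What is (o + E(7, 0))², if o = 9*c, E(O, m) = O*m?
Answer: 2916/25 ≈ 116.64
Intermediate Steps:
c = -6/5 ≈ -1.2000
o = -54/5 (o = 9*(-6/5) = -54/5 ≈ -10.800)
(o + E(7, 0))² = (-54/5 + 7*0)² = (-54/5 + 0)² = (-54/5)² = 2916/25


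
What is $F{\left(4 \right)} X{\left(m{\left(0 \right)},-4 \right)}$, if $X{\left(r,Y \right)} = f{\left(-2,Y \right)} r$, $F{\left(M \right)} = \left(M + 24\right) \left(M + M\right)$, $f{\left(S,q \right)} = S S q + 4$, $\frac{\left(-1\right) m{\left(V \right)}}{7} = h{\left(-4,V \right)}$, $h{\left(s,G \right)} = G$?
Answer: $0$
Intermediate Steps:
$m{\left(V \right)} = - 7 V$
$f{\left(S,q \right)} = 4 + q S^{2}$ ($f{\left(S,q \right)} = S^{2} q + 4 = q S^{2} + 4 = 4 + q S^{2}$)
$F{\left(M \right)} = 2 M \left(24 + M\right)$ ($F{\left(M \right)} = \left(24 + M\right) 2 M = 2 M \left(24 + M\right)$)
$X{\left(r,Y \right)} = r \left(4 + 4 Y\right)$ ($X{\left(r,Y \right)} = \left(4 + Y \left(-2\right)^{2}\right) r = \left(4 + Y 4\right) r = \left(4 + 4 Y\right) r = r \left(4 + 4 Y\right)$)
$F{\left(4 \right)} X{\left(m{\left(0 \right)},-4 \right)} = 2 \cdot 4 \left(24 + 4\right) 4 \left(\left(-7\right) 0\right) \left(1 - 4\right) = 2 \cdot 4 \cdot 28 \cdot 4 \cdot 0 \left(-3\right) = 224 \cdot 0 = 0$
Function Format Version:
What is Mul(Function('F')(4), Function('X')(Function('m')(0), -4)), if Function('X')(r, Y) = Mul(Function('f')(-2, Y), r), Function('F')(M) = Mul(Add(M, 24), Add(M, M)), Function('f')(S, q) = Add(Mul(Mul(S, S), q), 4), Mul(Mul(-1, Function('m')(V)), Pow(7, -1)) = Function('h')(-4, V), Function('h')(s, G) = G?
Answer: 0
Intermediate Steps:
Function('m')(V) = Mul(-7, V)
Function('f')(S, q) = Add(4, Mul(q, Pow(S, 2))) (Function('f')(S, q) = Add(Mul(Pow(S, 2), q), 4) = Add(Mul(q, Pow(S, 2)), 4) = Add(4, Mul(q, Pow(S, 2))))
Function('F')(M) = Mul(2, M, Add(24, M)) (Function('F')(M) = Mul(Add(24, M), Mul(2, M)) = Mul(2, M, Add(24, M)))
Function('X')(r, Y) = Mul(r, Add(4, Mul(4, Y))) (Function('X')(r, Y) = Mul(Add(4, Mul(Y, Pow(-2, 2))), r) = Mul(Add(4, Mul(Y, 4)), r) = Mul(Add(4, Mul(4, Y)), r) = Mul(r, Add(4, Mul(4, Y))))
Mul(Function('F')(4), Function('X')(Function('m')(0), -4)) = Mul(Mul(2, 4, Add(24, 4)), Mul(4, Mul(-7, 0), Add(1, -4))) = Mul(Mul(2, 4, 28), Mul(4, 0, -3)) = Mul(224, 0) = 0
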